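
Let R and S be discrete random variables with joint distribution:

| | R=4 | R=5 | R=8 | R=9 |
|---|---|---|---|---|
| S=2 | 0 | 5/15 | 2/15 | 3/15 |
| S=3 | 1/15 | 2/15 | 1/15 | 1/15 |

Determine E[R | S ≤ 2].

34/5

P(S ≤ 2) = 2/3.
Σ R·P over the event = 5·(5/15) + 8·(2/15) + 9·(3/15) = 68/15.
E[R | S ≤ 2] = (68/15) / (2/3) = 34/5.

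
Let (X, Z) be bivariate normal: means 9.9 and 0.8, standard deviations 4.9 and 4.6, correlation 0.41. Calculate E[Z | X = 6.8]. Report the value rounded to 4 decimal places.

-0.3932

The regression of Z on X has slope ρ·σ_Z/σ_X and passes through (μ_X, μ_Z).
E[Z | X=6.8] = 0.8 + (0.41)·(4.6/4.9)·(6.8 − (9.9)) = 0.8 + (0.3849)·(-3.1) = -0.3932.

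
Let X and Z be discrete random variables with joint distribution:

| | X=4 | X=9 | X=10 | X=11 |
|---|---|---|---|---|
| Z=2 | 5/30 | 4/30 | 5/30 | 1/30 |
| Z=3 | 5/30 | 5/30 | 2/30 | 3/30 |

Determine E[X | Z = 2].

P(Z = 2) = 1/2.
Σ X·P over the event = 4·(5/30) + 9·(4/30) + 10·(5/30) + 11·(1/30) = 39/10.
E[X | Z = 2] = (39/10) / (1/2) = 39/5.

39/5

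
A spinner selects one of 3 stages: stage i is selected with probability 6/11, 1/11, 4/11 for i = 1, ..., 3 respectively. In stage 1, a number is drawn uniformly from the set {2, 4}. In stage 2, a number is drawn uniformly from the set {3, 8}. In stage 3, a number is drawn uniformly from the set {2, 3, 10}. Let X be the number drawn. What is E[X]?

87/22

E[X | stage 1] = (2+4)/2 = 3.
E[X | stage 2] = (3+8)/2 = 11/2.
E[X | stage 3] = (2+3+10)/3 = 5.
E[X] = (6/11)·(3) + (1/11)·(11/2) + (4/11)·(5) = 87/22.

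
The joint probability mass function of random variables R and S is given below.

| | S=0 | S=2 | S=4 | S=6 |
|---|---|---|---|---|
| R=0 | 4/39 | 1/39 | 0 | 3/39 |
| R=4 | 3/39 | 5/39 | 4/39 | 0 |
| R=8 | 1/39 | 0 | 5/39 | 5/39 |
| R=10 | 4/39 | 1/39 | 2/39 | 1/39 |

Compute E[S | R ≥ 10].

2

P(R ≥ 10) = 8/39.
Σ S·P over the event = 0·(4/39) + 2·(1/39) + 4·(2/39) + 6·(1/39) = 16/39.
E[S | R ≥ 10] = (16/39) / (8/39) = 2.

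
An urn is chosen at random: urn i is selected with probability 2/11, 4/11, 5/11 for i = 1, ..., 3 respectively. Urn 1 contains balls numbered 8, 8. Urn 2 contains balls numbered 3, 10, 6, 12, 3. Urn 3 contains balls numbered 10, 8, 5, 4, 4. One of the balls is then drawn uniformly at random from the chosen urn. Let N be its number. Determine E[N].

E[N | urn 1] = (8+8)/2 = 8.
E[N | urn 2] = (3+10+6+12+3)/5 = 34/5.
E[N | urn 3] = (10+8+5+4+4)/5 = 31/5.
E[N] = (2/11)·(8) + (4/11)·(34/5) + (5/11)·(31/5) = 371/55.

371/55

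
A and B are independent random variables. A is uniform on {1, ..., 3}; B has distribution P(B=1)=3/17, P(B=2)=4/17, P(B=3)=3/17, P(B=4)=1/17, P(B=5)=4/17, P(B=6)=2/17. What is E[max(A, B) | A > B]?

27/10

P(A > B) = 10/51.
Summing max(A,B)·P(x,y) over outcomes with A > B gives 9/17.
E[max(A, B) | A > B] = (9/17) / (10/51) = 27/10.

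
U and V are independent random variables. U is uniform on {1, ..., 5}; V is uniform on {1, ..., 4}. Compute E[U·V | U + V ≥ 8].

17

P(U + V ≥ 8) = 3/20.
Summing UV·P(x,y) over outcomes with U + V ≥ 8 gives 51/20.
E[U·V | U + V ≥ 8] = (51/20) / (3/20) = 17.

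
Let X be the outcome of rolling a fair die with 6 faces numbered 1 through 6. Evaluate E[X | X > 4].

Given X > 4, X is equally likely to be any of {5, 6}.
E[X | X > 4] = (5 + 6) / 2 = 11/2.

11/2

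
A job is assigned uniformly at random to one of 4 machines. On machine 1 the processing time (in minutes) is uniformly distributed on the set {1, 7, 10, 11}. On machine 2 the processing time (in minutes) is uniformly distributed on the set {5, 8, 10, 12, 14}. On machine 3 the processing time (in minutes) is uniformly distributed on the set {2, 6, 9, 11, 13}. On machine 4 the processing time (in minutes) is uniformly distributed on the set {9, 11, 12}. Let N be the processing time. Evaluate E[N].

E[N | machine 1] = (1+7+10+11)/4 = 29/4.
E[N | machine 2] = (5+8+10+12+14)/5 = 49/5.
E[N | machine 3] = (2+6+9+11+13)/5 = 41/5.
E[N | machine 4] = (9+11+12)/3 = 32/3.
E[N] = (1/4)·(29/4) + (1/4)·(49/5) + (1/4)·(41/5) + (1/4)·(32/3) = 431/48.

431/48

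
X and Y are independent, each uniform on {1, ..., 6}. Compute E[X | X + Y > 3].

122/33

P(X + Y > 3) = 11/12.
Summing X·P(x,y) over outcomes with X + Y > 3 gives 61/18.
E[X | X + Y > 3] = (61/18) / (11/12) = 122/33.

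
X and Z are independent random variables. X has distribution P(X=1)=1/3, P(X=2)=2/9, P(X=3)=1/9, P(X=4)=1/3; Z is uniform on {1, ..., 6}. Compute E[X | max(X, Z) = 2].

11/7

P(max(X, Z) = 2) = 7/54.
Summing X·P(x,y) over outcomes with max(X, Z) = 2 gives 11/54.
E[X | max(X, Z) = 2] = (11/54) / (7/54) = 11/7.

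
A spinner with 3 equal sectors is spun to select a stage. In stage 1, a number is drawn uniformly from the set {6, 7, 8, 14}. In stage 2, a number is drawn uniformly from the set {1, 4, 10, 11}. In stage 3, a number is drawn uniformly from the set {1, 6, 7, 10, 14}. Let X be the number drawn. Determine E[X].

457/60

E[X | stage 1] = (6+7+8+14)/4 = 35/4.
E[X | stage 2] = (1+4+10+11)/4 = 13/2.
E[X | stage 3] = (1+6+7+10+14)/5 = 38/5.
E[X] = (1/3)·(35/4) + (1/3)·(13/2) + (1/3)·(38/5) = 457/60.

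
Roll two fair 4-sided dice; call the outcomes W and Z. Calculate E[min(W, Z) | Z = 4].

Outcomes with Z = 4: (1,4), (2,4), (3,4), (4,4), each with probability 1/16.
E[min(W, Z) | Z = 4] = (1 + 2 + 3 + 4) / 4 = 5/2.

5/2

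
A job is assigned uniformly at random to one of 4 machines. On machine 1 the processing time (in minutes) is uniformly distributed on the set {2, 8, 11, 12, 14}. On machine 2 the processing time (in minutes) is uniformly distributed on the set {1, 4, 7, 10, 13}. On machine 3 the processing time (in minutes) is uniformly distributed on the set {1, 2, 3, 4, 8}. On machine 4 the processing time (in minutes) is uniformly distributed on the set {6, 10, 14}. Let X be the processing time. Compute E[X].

15/2

E[X | machine 1] = (2+8+11+12+14)/5 = 47/5.
E[X | machine 2] = (1+4+7+10+13)/5 = 7.
E[X | machine 3] = (1+2+3+4+8)/5 = 18/5.
E[X | machine 4] = (6+10+14)/3 = 10.
E[X] = (1/4)·(47/5) + (1/4)·(7) + (1/4)·(18/5) + (1/4)·(10) = 15/2.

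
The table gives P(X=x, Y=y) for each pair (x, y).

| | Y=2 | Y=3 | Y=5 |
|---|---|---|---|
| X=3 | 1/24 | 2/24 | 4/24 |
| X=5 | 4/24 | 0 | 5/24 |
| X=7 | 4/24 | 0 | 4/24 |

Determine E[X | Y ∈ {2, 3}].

P(Y ∈ {2, 3}) = 11/24.
Σ X·P over the event = 3·(1/24) + 3·(2/24) + 5·(4/24) + 7·(4/24) = 19/8.
E[X | Y ∈ {2, 3}] = (19/8) / (11/24) = 57/11.

57/11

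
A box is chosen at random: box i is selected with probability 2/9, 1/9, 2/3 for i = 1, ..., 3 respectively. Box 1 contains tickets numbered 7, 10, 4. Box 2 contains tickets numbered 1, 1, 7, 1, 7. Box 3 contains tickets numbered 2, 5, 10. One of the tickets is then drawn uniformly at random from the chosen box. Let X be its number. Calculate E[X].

257/45

E[X | box 1] = (7+10+4)/3 = 7.
E[X | box 2] = (1+1+7+1+7)/5 = 17/5.
E[X | box 3] = (2+5+10)/3 = 17/3.
E[X] = (2/9)·(7) + (1/9)·(17/5) + (2/3)·(17/3) = 257/45.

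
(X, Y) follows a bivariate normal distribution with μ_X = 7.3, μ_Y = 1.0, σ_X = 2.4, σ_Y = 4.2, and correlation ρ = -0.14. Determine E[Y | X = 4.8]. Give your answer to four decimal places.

E[Y | X=x] = μ_Y + ρ(σ_Y/σ_X)(x − μ_X) for jointly normal variables.
E[Y | X=4.8] = 1.0 + (-0.14)·(4.2/2.4)·(4.8 − (7.3)) = 1.0 + (-0.245)·(-2.5) = 1.6125.

1.6125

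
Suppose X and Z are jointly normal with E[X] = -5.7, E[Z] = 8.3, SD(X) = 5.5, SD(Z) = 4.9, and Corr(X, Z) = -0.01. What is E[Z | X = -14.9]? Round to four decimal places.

The regression of Z on X has slope ρ·σ_Z/σ_X and passes through (μ_X, μ_Z).
E[Z | X=-14.9] = 8.3 + (-0.01)·(4.9/5.5)·(-14.9 − (-5.7)) = 8.3 + (-0.0089091)·(-9.2) = 8.3820.

8.3820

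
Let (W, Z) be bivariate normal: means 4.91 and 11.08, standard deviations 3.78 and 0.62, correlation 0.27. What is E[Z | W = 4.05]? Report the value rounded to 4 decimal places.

11.0419

For a bivariate normal, E[Z | W=x] = μ_Z + ρ·(σ_Z/σ_W)·(x − μ_W).
E[Z | W=4.05] = 11.08 + (0.27)·(0.62/3.78)·(4.05 − (4.91)) = 11.08 + (0.044286)·(-0.86) = 11.0419.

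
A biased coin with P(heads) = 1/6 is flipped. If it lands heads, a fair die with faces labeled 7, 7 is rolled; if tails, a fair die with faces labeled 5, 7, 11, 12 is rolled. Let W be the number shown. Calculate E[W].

203/24

E[W | heads] = (7+7)/2 = 7.
E[W | tails] = (5+7+11+12)/4 = 35/4.
E[W] = (1/6)·(7) + (5/6)·(35/4) = 203/24.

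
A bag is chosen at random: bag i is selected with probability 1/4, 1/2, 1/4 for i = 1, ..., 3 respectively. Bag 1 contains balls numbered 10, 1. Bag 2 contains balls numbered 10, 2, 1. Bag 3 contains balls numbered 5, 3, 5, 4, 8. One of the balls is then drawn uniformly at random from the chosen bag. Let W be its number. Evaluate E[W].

E[W | bag 1] = (10+1)/2 = 11/2.
E[W | bag 2] = (10+2+1)/3 = 13/3.
E[W | bag 3] = (5+3+5+4+8)/5 = 5.
By the law of total expectation,
E[W] = (1/4)·(11/2) + (1/2)·(13/3) + (1/4)·(5) = 115/24.

115/24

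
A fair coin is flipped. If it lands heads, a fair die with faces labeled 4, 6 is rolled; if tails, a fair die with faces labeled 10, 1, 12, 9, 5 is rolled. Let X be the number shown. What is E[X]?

31/5

E[X | heads] = (4+6)/2 = 5.
E[X | tails] = (10+1+12+9+5)/5 = 37/5.
By the law of total expectation,
E[X] = (1/2)·(5) + (1/2)·(37/5) = 31/5.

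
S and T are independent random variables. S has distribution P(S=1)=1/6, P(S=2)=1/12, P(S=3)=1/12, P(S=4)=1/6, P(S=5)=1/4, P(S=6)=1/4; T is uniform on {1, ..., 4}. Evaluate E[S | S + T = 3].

P(S + T = 3) = 1/16.
Summing S·P(x,y) over outcomes with S + T = 3 gives 1/12.
E[S | S + T = 3] = (1/12) / (1/16) = 4/3.

4/3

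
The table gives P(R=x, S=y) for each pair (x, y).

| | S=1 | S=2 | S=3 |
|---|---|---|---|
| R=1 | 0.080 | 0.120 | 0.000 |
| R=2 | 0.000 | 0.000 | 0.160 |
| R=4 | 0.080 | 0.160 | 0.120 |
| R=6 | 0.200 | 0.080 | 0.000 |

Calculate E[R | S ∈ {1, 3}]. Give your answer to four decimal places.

P(S ∈ {1, 3}) = 0.640.
Σ R·P over the event = 1·(0.080) + 2·(0.160) + 4·(0.080) + 4·(0.120) + 6·(0.200) = 2.400.
E[R | S ∈ {1, 3}] = (2.400) / (0.640) = 3.7500.

3.7500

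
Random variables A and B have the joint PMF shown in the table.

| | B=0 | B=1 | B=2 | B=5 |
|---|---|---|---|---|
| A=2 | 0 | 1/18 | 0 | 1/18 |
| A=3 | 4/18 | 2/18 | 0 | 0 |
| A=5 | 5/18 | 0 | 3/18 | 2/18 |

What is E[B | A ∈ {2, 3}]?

P(A ∈ {2, 3}) = 4/9.
Σ B·P over the event = 1·(1/18) + 5·(1/18) + 0·(4/18) + 1·(2/18) = 4/9.
E[B | A ∈ {2, 3}] = (4/9) / (4/9) = 1.

1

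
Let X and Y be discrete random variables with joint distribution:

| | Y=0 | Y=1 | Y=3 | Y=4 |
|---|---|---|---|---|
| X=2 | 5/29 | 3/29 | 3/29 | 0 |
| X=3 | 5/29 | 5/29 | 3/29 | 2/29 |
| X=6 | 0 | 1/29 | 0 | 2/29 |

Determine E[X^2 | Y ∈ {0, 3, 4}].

97/10

P(Y ∈ {0, 3, 4}) = 20/29.
Σ X^2·P over the event = 4·(5/29) + 4·(3/29) + 9·(5/29) + 9·(3/29) + 9·(2/29) + 36·(2/29) = 194/29.
E[X^2 | Y ∈ {0, 3, 4}] = (194/29) / (20/29) = 97/10.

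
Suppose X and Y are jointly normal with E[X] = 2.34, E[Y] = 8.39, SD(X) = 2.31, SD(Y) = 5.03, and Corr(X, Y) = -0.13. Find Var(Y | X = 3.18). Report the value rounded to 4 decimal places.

24.8733

Var(Y | X=x) = (1 − ρ²)·σ_Y².
Var(Y | X=3.18) = (5.03)²·(1 − (-0.13)²) = 25.3009·0.9831 = 24.8733.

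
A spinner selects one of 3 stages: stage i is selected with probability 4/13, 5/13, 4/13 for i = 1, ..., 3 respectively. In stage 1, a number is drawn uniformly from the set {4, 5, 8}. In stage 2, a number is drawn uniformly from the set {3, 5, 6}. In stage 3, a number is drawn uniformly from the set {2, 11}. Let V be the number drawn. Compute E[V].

72/13

E[V | stage 1] = (4+5+8)/3 = 17/3.
E[V | stage 2] = (3+5+6)/3 = 14/3.
E[V | stage 3] = (2+11)/2 = 13/2.
E[V] = (4/13)·(17/3) + (5/13)·(14/3) + (4/13)·(13/2) = 72/13.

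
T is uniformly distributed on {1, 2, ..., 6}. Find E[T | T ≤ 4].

5/2

Given T ≤ 4, T is equally likely to be any of {1, 2, 3, 4}.
E[T | T ≤ 4] = (1 + 2 + 3 + 4) / 4 = 5/2.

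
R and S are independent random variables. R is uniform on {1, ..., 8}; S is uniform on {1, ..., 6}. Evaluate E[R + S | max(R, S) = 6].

102/11

P(max(R, S) = 6) = 11/48.
Summing (R+S)·P(x,y) over outcomes with max(R, S) = 6 gives 17/8.
E[R + S | max(R, S) = 6] = (17/8) / (11/48) = 102/11.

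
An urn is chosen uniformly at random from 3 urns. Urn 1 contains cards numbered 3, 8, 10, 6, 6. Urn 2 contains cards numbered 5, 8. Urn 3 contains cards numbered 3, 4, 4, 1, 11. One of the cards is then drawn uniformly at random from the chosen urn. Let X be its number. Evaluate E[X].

E[X | urn 1] = (3+8+10+6+6)/5 = 33/5.
E[X | urn 2] = (5+8)/2 = 13/2.
E[X | urn 3] = (3+4+4+1+11)/5 = 23/5.
E[X] = (1/3)·(33/5) + (1/3)·(13/2) + (1/3)·(23/5) = 59/10.

59/10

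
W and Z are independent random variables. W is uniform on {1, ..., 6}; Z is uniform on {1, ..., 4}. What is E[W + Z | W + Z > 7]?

P(W + Z > 7) = 1/4.
Summing (W+Z)·P(x,y) over outcomes with W + Z > 7 gives 13/6.
E[W + Z | W + Z > 7] = (13/6) / (1/4) = 26/3.

26/3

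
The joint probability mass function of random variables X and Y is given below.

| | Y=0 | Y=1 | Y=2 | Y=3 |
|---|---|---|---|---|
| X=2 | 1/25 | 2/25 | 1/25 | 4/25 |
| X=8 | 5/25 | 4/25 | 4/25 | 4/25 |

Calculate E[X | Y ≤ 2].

112/17

P(Y ≤ 2) = 17/25.
Σ X·P over the event = 2·(1/25) + 2·(2/25) + 2·(1/25) + 8·(5/25) + 8·(4/25) + 8·(4/25) = 112/25.
E[X | Y ≤ 2] = (112/25) / (17/25) = 112/17.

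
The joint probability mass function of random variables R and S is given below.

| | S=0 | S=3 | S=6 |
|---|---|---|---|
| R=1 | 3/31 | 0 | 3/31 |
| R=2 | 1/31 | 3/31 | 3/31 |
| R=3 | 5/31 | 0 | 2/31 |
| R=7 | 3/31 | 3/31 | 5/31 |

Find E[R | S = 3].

9/2

P(S = 3) = 6/31.
Σ R·P over the event = 2·(3/31) + 7·(3/31) = 27/31.
E[R | S = 3] = (27/31) / (6/31) = 9/2.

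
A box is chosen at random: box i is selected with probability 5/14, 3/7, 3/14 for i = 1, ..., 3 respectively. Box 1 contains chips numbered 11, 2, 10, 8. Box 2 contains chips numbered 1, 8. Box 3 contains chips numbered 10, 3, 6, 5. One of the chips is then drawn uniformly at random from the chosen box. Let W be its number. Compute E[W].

E[W | box 1] = (11+2+10+8)/4 = 31/4.
E[W | box 2] = (1+8)/2 = 9/2.
E[W | box 3] = (10+3+6+5)/4 = 6.
E[W] = (5/14)·(31/4) + (3/7)·(9/2) + (3/14)·(6) = 335/56.

335/56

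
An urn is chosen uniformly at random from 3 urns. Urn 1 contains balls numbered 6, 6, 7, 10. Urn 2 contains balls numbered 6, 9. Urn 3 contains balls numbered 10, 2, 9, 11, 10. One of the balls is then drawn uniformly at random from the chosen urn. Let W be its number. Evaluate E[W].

E[W | urn 1] = (6+6+7+10)/4 = 29/4.
E[W | urn 2] = (6+9)/2 = 15/2.
E[W | urn 3] = (10+2+9+11+10)/5 = 42/5.
By the law of total expectation,
E[W] = (1/3)·(29/4) + (1/3)·(15/2) + (1/3)·(42/5) = 463/60.

463/60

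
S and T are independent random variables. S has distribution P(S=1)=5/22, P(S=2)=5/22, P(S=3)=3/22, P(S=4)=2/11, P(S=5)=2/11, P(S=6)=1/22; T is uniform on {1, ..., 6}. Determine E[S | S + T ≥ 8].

93/22

P(S + T ≥ 8) = 1/3.
Summing S·P(x,y) over outcomes with S + T ≥ 8 gives 31/22.
E[S | S + T ≥ 8] = (31/22) / (1/3) = 93/22.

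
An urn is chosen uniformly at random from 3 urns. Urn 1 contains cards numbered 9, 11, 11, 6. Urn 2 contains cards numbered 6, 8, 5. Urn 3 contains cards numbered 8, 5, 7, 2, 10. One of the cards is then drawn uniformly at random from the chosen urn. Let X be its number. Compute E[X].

E[X | urn 1] = (9+11+11+6)/4 = 37/4.
E[X | urn 2] = (6+8+5)/3 = 19/3.
E[X | urn 3] = (8+5+7+2+10)/5 = 32/5.
By the law of total expectation,
E[X] = (1/3)·(37/4) + (1/3)·(19/3) + (1/3)·(32/5) = 1319/180.

1319/180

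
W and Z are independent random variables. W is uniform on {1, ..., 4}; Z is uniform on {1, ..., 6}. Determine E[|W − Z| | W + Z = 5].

P(W + Z = 5) = 1/6.
Summing |W−Z|·P(x,y) over outcomes with W + Z = 5 gives 1/3.
E[|W − Z| | W + Z = 5] = (1/3) / (1/6) = 2.

2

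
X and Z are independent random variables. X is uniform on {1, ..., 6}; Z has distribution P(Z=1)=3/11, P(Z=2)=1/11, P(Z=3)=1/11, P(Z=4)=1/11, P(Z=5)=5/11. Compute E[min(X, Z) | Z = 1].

1

P(Z = 1) = 3/11.
Summing min(X,Z)·P(x,y) over outcomes with Z = 1 gives 3/11.
E[min(X, Z) | Z = 1] = (3/11) / (3/11) = 1.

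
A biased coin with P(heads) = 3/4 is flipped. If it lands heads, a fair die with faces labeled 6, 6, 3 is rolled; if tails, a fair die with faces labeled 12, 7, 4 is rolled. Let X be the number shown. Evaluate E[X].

E[X | heads] = (6+6+3)/3 = 5.
E[X | tails] = (12+7+4)/3 = 23/3.
E[X] = (3/4)·(5) + (1/4)·(23/3) = 17/3.

17/3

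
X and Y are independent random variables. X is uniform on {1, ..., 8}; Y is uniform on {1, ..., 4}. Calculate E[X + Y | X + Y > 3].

216/29

P(X + Y > 3) = 29/32.
Summing (X+Y)·P(x,y) over outcomes with X + Y > 3 gives 27/4.
E[X + Y | X + Y > 3] = (27/4) / (29/32) = 216/29.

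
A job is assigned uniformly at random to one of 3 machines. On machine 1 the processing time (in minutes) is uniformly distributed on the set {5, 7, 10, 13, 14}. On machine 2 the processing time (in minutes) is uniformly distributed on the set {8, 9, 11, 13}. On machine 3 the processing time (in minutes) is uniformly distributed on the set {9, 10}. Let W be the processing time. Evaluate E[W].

E[W | machine 1] = (5+7+10+13+14)/5 = 49/5.
E[W | machine 2] = (8+9+11+13)/4 = 41/4.
E[W | machine 3] = (9+10)/2 = 19/2.
By the law of total expectation,
E[W] = (1/3)·(49/5) + (1/3)·(41/4) + (1/3)·(19/2) = 197/20.

197/20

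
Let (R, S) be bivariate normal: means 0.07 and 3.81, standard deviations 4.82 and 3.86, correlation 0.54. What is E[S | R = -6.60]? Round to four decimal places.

0.9256

E[S | R=x] = μ_S + ρ(σ_S/σ_R)(x − μ_R) for jointly normal variables.
E[S | R=-6.60] = 3.81 + (0.54)·(3.86/4.82)·(-6.60 − (0.07)) = 3.81 + (0.43245)·(-6.67) = 0.9256.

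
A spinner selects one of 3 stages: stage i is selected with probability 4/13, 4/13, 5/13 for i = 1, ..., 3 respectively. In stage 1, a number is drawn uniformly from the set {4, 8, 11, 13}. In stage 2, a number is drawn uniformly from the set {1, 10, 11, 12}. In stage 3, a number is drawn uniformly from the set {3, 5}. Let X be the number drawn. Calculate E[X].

E[X | stage 1] = (4+8+11+13)/4 = 9.
E[X | stage 2] = (1+10+11+12)/4 = 17/2.
E[X | stage 3] = (3+5)/2 = 4.
By the law of total expectation,
E[X] = (4/13)·(9) + (4/13)·(17/2) + (5/13)·(4) = 90/13.

90/13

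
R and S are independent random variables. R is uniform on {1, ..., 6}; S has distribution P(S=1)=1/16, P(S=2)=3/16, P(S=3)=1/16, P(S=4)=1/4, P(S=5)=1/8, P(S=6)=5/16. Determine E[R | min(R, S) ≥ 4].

5

P(min(R, S) ≥ 4) = 11/32.
Summing R·P(x,y) over outcomes with min(R, S) ≥ 4 gives 55/32.
E[R | min(R, S) ≥ 4] = (55/32) / (11/32) = 5.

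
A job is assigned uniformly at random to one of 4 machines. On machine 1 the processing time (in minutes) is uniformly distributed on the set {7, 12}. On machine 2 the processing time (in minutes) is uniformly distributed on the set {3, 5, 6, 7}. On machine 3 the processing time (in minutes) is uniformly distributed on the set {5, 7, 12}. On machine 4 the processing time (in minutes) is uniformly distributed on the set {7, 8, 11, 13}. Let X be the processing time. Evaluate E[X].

E[X | machine 1] = (7+12)/2 = 19/2.
E[X | machine 2] = (3+5+6+7)/4 = 21/4.
E[X | machine 3] = (5+7+12)/3 = 8.
E[X | machine 4] = (7+8+11+13)/4 = 39/4.
E[X] = (1/4)·(19/2) + (1/4)·(21/4) + (1/4)·(8) + (1/4)·(39/4) = 65/8.

65/8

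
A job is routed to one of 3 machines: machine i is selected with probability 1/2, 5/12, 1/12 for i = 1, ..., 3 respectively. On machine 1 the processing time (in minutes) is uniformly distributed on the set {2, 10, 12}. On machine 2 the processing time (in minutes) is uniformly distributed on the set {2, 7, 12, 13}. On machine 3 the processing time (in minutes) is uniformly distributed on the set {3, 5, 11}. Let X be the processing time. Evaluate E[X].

E[X | machine 1] = (2+10+12)/3 = 8.
E[X | machine 2] = (2+7+12+13)/4 = 17/2.
E[X | machine 3] = (3+5+11)/3 = 19/3.
By the law of total expectation,
E[X] = (1/2)·(8) + (5/12)·(17/2) + (1/12)·(19/3) = 581/72.

581/72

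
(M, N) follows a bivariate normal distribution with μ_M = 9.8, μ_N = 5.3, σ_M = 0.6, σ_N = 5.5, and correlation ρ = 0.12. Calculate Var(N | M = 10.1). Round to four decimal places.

For a bivariate normal, Var(N | M=x) = σ_N²(1 − ρ²).
Var(N | M=10.1) = (5.5)²·(1 − (0.12)²) = 30.25·0.9856 = 29.8144.

29.8144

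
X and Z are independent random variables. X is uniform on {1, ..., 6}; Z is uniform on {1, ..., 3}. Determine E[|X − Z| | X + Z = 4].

Outcomes with X + Z = 4: (1,3), (2,2), (3,1), each with probability 1/18.
E[|X − Z| | X + Z = 4] = (2 + 0 + 2) / 3 = 4/3.

4/3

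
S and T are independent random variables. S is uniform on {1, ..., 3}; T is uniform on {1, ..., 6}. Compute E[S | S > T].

P(S > T) = 1/6.
Summing S·P(x,y) over outcomes with S > T gives 4/9.
E[S | S > T] = (4/9) / (1/6) = 8/3.

8/3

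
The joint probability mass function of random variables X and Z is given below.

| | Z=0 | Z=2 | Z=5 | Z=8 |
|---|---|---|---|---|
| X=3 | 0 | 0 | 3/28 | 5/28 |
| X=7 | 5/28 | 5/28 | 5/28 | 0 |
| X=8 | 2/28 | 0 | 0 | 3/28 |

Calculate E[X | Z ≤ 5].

P(Z ≤ 5) = 5/7.
Σ X·P over the event = 3·(3/28) + 7·(5/28) + 7·(5/28) + 7·(5/28) + 8·(2/28) = 65/14.
E[X | Z ≤ 5] = (65/14) / (5/7) = 13/2.

13/2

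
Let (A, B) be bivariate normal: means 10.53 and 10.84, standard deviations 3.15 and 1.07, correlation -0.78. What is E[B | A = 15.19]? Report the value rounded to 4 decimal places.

9.6053

E[B | A=x] = μ_B + ρ(σ_B/σ_A)(x − μ_A) for jointly normal variables.
E[B | A=15.19] = 10.84 + (-0.78)·(1.07/3.15)·(15.19 − (10.53)) = 10.84 + (-0.26495)·(4.66) = 9.6053.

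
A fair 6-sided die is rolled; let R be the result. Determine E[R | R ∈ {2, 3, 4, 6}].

P(R ∈ {2, 3, 4, 6}) = 2/3.
Σ over the event: 2·1/6 + 3·1/6 + 4·1/6 + 6·1/6 = 5/2.
E[R | R ∈ {2, 3, 4, 6}] = (5/2) / (2/3) = 15/4.

15/4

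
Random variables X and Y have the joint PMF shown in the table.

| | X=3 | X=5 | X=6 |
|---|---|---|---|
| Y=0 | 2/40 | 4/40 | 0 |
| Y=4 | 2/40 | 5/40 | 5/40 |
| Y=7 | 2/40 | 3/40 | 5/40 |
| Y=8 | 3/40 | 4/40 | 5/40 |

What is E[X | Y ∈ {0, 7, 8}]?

P(Y ∈ {0, 7, 8}) = 7/10.
Σ X·P over the event = 3·(2/40) + 3·(2/40) + 3·(3/40) + 5·(4/40) + 5·(3/40) + 5·(4/40) + 6·(5/40) + 6·(5/40) = 17/5.
E[X | Y ∈ {0, 7, 8}] = (17/5) / (7/10) = 34/7.

34/7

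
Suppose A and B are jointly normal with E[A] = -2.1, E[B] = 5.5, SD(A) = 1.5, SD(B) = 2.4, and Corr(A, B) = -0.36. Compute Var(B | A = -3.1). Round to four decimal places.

5.0135

For a bivariate normal, Var(B | A=x) = σ_B²(1 − ρ²).
Var(B | A=-3.1) = (2.4)²·(1 − (-0.36)²) = 5.76·0.8704 = 5.0135.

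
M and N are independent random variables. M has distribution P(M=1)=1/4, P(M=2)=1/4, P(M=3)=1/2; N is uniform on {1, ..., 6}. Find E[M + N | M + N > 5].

94/13

P(M + N > 5) = 13/24.
Summing (M+N)·P(x,y) over outcomes with M + N > 5 gives 47/12.
E[M + N | M + N > 5] = (47/12) / (13/24) = 94/13.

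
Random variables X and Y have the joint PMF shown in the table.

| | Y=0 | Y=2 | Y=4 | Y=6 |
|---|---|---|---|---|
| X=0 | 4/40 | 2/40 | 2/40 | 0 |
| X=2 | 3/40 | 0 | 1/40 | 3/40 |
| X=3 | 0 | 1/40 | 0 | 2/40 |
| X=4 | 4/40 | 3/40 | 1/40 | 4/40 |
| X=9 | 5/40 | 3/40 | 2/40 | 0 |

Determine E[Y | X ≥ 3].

P(X ≥ 3) = 5/8.
Summing Y·P(X=x,Y=y) over the conditioning event gives 31/20.
E[Y | X ≥ 3] = (31/20) / (5/8) = 62/25.

62/25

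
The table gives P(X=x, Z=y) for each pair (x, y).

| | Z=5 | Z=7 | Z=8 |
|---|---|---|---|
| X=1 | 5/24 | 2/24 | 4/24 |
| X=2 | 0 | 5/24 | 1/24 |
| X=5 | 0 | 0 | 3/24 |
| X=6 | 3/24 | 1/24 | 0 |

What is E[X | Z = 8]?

P(Z = 8) = 1/3.
Summing X·P(X=x,Z=y) over the conditioning event gives 7/8.
E[X | Z = 8] = (7/8) / (1/3) = 21/8.

21/8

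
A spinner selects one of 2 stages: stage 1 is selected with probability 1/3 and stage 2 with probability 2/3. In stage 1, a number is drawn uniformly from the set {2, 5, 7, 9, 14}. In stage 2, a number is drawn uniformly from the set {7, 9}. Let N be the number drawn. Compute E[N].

39/5

E[N | stage 1] = (2+5+7+9+14)/5 = 37/5.
E[N | stage 2] = (7+9)/2 = 8.
E[N] = (1/3)·(37/5) + (2/3)·(8) = 39/5.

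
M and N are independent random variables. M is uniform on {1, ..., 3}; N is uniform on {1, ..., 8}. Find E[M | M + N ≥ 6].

32/15

P(M + N ≥ 6) = 5/8.
Summing M·P(x,y) over outcomes with M + N ≥ 6 gives 4/3.
E[M | M + N ≥ 6] = (4/3) / (5/8) = 32/15.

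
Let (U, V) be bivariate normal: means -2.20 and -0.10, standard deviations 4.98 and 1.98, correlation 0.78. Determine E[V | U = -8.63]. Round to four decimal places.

-2.0941

For a bivariate normal, E[V | U=x] = μ_V + ρ·(σ_V/σ_U)·(x − μ_U).
E[V | U=-8.63] = -0.10 + (0.78)·(1.98/4.98)·(-8.63 − (-2.20)) = -0.10 + (0.31012)·(-6.43) = -2.0941.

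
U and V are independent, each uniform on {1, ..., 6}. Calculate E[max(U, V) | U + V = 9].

11/2

P(U + V = 9) = 1/9.
Summing max(U,V)·P(x,y) over outcomes with U + V = 9 gives 11/18.
E[max(U, V) | U + V = 9] = (11/18) / (1/9) = 11/2.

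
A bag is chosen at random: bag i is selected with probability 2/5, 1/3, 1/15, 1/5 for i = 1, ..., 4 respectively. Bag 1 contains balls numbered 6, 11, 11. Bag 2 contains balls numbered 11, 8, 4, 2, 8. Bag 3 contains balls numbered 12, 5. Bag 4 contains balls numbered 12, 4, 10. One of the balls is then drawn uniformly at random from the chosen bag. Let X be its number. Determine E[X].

247/30

E[X | bag 1] = (6+11+11)/3 = 28/3.
E[X | bag 2] = (11+8+4+2+8)/5 = 33/5.
E[X | bag 3] = (12+5)/2 = 17/2.
E[X | bag 4] = (12+4+10)/3 = 26/3.
E[X] = (2/5)·(28/3) + (1/3)·(33/5) + (1/15)·(17/2) + (1/5)·(26/3) = 247/30.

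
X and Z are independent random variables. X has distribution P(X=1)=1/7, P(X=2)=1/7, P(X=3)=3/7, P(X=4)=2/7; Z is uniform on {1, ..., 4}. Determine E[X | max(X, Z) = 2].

5/3

P(max(X, Z) = 2) = 3/28.
Summing X·P(x,y) over outcomes with max(X, Z) = 2 gives 5/28.
E[X | max(X, Z) = 2] = (5/28) / (3/28) = 5/3.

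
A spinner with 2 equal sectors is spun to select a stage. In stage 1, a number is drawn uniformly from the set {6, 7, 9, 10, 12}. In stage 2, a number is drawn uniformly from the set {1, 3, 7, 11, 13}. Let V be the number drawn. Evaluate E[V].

79/10

E[V | stage 1] = (6+7+9+10+12)/5 = 44/5.
E[V | stage 2] = (1+3+7+11+13)/5 = 7.
E[V] = (1/2)·(44/5) + (1/2)·(7) = 79/10.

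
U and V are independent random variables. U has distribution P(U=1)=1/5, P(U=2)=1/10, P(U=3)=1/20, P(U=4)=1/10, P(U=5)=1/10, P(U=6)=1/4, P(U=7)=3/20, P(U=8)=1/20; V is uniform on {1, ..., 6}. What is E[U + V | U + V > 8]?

551/52

P(U + V > 8) = 13/30.
Summing (U+V)·P(x,y) over outcomes with U + V > 8 gives 551/120.
E[U + V | U + V > 8] = (551/120) / (13/30) = 551/52.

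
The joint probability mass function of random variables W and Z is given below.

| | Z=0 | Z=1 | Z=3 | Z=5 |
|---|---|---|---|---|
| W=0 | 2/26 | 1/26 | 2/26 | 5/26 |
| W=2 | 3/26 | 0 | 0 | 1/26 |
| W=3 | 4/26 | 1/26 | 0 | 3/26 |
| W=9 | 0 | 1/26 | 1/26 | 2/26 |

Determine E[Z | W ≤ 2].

P(W ≤ 2) = 7/13.
Σ Z·P over the event = 0·(2/26) + 1·(1/26) + 3·(2/26) + 5·(5/26) + 0·(3/26) + 5·(1/26) = 37/26.
E[Z | W ≤ 2] = (37/26) / (7/13) = 37/14.

37/14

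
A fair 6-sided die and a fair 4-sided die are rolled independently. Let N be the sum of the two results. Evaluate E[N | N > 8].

P(N > 8) = 1/8.
Σ over the event: 9·1/12 + 10·1/24 = 7/6.
E[N | N > 8] = (7/6) / (1/8) = 28/3.

28/3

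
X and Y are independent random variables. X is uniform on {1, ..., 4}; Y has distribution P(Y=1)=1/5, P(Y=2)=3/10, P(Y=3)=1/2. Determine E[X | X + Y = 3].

P(X + Y = 3) = 1/8.
Summing X·P(x,y) over outcomes with X + Y = 3 gives 7/40.
E[X | X + Y = 3] = (7/40) / (1/8) = 7/5.

7/5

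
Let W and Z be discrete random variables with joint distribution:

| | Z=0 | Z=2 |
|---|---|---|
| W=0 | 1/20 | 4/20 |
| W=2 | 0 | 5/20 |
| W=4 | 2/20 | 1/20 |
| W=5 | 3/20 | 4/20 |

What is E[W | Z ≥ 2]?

17/7

P(Z ≥ 2) = 7/10.
Σ W·P over the event = 0·(4/20) + 2·(5/20) + 4·(1/20) + 5·(4/20) = 17/10.
E[W | Z ≥ 2] = (17/10) / (7/10) = 17/7.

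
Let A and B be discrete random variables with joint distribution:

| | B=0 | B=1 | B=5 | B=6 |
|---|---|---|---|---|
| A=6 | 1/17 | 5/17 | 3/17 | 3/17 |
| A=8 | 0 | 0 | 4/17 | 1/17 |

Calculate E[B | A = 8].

P(A = 8) = 5/17.
Σ B·P over the event = 5·(4/17) + 6·(1/17) = 26/17.
E[B | A = 8] = (26/17) / (5/17) = 26/5.

26/5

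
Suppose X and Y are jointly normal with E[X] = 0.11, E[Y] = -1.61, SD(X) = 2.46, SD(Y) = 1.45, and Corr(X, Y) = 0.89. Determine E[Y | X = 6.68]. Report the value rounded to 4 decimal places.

1.8366

For a bivariate normal, E[Y | X=x] = μ_Y + ρ·(σ_Y/σ_X)·(x − μ_X).
E[Y | X=6.68] = -1.61 + (0.89)·(1.45/2.46)·(6.68 − (0.11)) = -1.61 + (0.52459)·(6.57) = 1.8366.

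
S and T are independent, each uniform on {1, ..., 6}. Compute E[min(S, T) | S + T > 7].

19/5

P(S + T > 7) = 5/12.
Summing min(S,T)·P(x,y) over outcomes with S + T > 7 gives 19/12.
E[min(S, T) | S + T > 7] = (19/12) / (5/12) = 19/5.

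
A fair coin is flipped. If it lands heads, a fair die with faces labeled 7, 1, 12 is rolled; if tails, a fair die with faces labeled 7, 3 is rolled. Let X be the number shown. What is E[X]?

E[X | heads] = (7+1+12)/3 = 20/3.
E[X | tails] = (7+3)/2 = 5.
E[X] = (1/2)·(20/3) + (1/2)·(5) = 35/6.

35/6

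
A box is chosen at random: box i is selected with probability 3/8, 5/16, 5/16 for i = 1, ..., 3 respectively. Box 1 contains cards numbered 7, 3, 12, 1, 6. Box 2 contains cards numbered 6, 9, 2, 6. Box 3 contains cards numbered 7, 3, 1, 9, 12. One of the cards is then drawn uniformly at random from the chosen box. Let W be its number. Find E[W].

E[W | box 1] = (7+3+12+1+6)/5 = 29/5.
E[W | box 2] = (6+9+2+6)/4 = 23/4.
E[W | box 3] = (7+3+1+9+12)/5 = 32/5.
By the law of total expectation,
E[W] = (3/8)·(29/5) + (5/16)·(23/4) + (5/16)·(32/5) = 1911/320.

1911/320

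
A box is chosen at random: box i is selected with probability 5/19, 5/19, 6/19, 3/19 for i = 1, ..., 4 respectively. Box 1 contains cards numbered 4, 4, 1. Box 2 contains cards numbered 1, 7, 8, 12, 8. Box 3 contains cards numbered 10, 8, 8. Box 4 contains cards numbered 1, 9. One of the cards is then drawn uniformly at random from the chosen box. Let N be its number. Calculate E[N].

E[N | box 1] = (4+4+1)/3 = 3.
E[N | box 2] = (1+7+8+12+8)/5 = 36/5.
E[N | box 3] = (10+8+8)/3 = 26/3.
E[N | box 4] = (1+9)/2 = 5.
E[N] = (5/19)·(3) + (5/19)·(36/5) + (6/19)·(26/3) + (3/19)·(5) = 118/19.

118/19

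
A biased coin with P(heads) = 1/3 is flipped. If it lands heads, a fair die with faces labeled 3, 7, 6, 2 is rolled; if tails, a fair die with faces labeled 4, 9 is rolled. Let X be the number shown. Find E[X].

35/6

E[X | heads] = (3+7+6+2)/4 = 9/2.
E[X | tails] = (4+9)/2 = 13/2.
E[X] = (1/3)·(9/2) + (2/3)·(13/2) = 35/6.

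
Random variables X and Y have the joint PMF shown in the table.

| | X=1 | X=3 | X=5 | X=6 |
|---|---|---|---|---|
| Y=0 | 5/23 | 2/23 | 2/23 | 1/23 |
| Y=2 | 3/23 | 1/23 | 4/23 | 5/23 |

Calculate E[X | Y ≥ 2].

56/13

P(Y ≥ 2) = 13/23.
Σ X·P over the event = 1·(3/23) + 3·(1/23) + 5·(4/23) + 6·(5/23) = 56/23.
E[X | Y ≥ 2] = (56/23) / (13/23) = 56/13.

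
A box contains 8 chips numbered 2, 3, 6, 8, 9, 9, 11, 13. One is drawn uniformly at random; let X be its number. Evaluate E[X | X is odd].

9

P(X is odd) = 5/8.
Σ over the event: 3·1/8 + 9·1/4 + 11·1/8 + 13·1/8 = 45/8.
E[X | X is odd] = (45/8) / (5/8) = 9.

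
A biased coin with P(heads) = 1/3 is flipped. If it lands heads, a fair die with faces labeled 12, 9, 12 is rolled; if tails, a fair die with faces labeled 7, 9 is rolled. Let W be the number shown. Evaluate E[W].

E[W | heads] = (12+9+12)/3 = 11.
E[W | tails] = (7+9)/2 = 8.
By the law of total expectation,
E[W] = (1/3)·(11) + (2/3)·(8) = 9.

9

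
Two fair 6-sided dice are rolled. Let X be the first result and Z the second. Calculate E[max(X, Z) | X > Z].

P(X > Z) = 5/12.
Summing max(X,Z)·P(x,y) over outcomes with X > Z gives 35/18.
E[max(X, Z) | X > Z] = (35/18) / (5/12) = 14/3.

14/3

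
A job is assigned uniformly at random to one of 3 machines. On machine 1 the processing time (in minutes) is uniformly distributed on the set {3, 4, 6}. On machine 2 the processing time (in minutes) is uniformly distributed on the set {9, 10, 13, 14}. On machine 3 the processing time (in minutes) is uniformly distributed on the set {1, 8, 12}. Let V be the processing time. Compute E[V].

E[V | machine 1] = (3+4+6)/3 = 13/3.
E[V | machine 2] = (9+10+13+14)/4 = 23/2.
E[V | machine 3] = (1+8+12)/3 = 7.
E[V] = (1/3)·(13/3) + (1/3)·(23/2) + (1/3)·(7) = 137/18.

137/18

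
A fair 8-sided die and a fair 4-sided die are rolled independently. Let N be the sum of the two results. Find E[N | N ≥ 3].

222/31

P(N ≥ 3) = 31/32.
E[N | N ≥ 3] = (111/16) / (31/32) = 222/31.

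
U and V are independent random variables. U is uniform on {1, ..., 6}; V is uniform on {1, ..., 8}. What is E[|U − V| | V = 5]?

Outcomes with V = 5: (1,5), (2,5), (3,5), (4,5), (5,5), (6,5), each with probability 1/48.
E[|U − V| | V = 5] = (4 + 3 + 2 + 1 + 0 + 1) / 6 = 11/6.

11/6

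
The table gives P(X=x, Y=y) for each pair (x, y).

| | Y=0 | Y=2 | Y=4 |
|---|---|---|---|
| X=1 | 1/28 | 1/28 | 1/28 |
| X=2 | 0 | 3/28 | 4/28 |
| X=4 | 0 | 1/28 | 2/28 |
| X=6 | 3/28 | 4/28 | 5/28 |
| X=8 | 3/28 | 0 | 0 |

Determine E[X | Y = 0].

P(Y = 0) = 1/4.
Σ X·P over the event = 1·(1/28) + 6·(3/28) + 8·(3/28) = 43/28.
E[X | Y = 0] = (43/28) / (1/4) = 43/7.

43/7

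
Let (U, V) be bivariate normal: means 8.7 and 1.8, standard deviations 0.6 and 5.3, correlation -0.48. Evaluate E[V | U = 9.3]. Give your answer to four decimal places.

-0.7440

For a bivariate normal, E[V | U=x] = μ_V + ρ·(σ_V/σ_U)·(x − μ_U).
E[V | U=9.3] = 1.8 + (-0.48)·(5.3/0.6)·(9.3 − (8.7)) = 1.8 + (-4.24)·(0.6) = -0.7440.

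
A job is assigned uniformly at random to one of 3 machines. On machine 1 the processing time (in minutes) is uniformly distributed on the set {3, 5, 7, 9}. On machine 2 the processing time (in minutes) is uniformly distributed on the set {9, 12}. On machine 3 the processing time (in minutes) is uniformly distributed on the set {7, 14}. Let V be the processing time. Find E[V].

E[V | machine 1] = (3+5+7+9)/4 = 6.
E[V | machine 2] = (9+12)/2 = 21/2.
E[V | machine 3] = (7+14)/2 = 21/2.
By the law of total expectation,
E[V] = (1/3)·(6) + (1/3)·(21/2) + (1/3)·(21/2) = 9.

9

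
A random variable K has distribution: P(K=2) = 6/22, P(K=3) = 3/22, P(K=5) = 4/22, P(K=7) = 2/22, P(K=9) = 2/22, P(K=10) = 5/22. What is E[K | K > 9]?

10

P(K > 9) = 5/22.
Σ over the event: 10·5/22 = 25/11.
E[K | K > 9] = (25/11) / (5/22) = 10.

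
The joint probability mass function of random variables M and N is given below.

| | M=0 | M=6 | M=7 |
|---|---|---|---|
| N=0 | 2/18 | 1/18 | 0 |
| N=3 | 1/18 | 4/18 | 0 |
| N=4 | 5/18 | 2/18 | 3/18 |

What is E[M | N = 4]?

P(N = 4) = 5/9.
Σ M·P over the event = 0·(5/18) + 6·(2/18) + 7·(3/18) = 11/6.
E[M | N = 4] = (11/6) / (5/9) = 33/10.

33/10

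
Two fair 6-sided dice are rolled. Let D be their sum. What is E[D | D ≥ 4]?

244/33

P(D ≥ 4) = 11/12.
E[D | D ≥ 4] = (61/9) / (11/12) = 244/33.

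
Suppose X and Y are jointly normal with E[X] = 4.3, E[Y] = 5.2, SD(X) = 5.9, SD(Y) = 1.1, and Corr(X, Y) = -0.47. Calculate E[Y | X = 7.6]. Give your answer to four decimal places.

E[Y | X=x] = μ_Y + ρ(σ_Y/σ_X)(x − μ_X) for jointly normal variables.
E[Y | X=7.6] = 5.2 + (-0.47)·(1.1/5.9)·(7.6 − (4.3)) = 5.2 + (-0.087627)·(3.3) = 4.9108.

4.9108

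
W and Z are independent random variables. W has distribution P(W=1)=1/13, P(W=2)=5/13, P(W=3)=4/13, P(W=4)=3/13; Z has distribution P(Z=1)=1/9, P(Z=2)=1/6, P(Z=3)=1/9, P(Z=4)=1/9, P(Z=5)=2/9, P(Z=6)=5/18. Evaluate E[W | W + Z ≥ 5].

P(W + Z ≥ 5) = 97/117.
Summing W·P(x,y) over outcomes with W + Z ≥ 5 gives 61/26.
E[W | W + Z ≥ 5] = (61/26) / (97/117) = 549/194.

549/194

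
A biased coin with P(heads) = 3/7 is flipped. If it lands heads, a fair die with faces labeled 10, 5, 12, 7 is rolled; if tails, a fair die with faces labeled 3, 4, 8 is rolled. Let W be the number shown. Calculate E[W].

E[W | heads] = (10+5+12+7)/4 = 17/2.
E[W | tails] = (3+4+8)/3 = 5.
E[W] = (3/7)·(17/2) + (4/7)·(5) = 13/2.

13/2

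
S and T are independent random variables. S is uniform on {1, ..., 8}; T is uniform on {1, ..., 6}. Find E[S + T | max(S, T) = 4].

Outcomes with max(S, T) = 4: (1,4), (2,4), (3,4), (4,1), (4,2), (4,3), (4,4), each with probability 1/48.
E[S + T | max(S, T) = 4] = (5 + 6 + 7 + 5 + 6 + 7 + 8) / 7 = 44/7.

44/7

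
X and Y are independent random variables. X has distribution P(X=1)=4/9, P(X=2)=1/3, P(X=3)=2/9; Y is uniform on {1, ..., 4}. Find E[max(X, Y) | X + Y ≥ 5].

57/16

P(X + Y ≥ 5) = 4/9.
Summing max(X,Y)·P(x,y) over outcomes with X + Y ≥ 5 gives 19/12.
E[max(X, Y) | X + Y ≥ 5] = (19/12) / (4/9) = 57/16.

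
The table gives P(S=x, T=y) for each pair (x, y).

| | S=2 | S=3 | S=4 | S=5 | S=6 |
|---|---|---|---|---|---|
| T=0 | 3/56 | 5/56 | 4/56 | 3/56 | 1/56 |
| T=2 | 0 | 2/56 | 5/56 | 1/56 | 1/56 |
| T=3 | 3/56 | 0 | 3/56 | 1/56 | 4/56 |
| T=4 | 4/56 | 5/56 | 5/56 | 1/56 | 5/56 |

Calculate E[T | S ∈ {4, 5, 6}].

P(S ∈ {4, 5, 6}) = 17/28.
Summing T·P(S=x,T=y) over the conditioning event gives 41/28.
E[T | S ∈ {4, 5, 6}] = (41/28) / (17/28) = 41/17.

41/17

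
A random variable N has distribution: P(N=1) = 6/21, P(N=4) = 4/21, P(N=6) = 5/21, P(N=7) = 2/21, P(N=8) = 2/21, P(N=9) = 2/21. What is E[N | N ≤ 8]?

P(N ≤ 8) = 19/21.
Σ over the event: 1·2/7 + 4·4/21 + 6·5/21 + 7·2/21 + 8·2/21 = 82/21.
E[N | N ≤ 8] = (82/21) / (19/21) = 82/19.

82/19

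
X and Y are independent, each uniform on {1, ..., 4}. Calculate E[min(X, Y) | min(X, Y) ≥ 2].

Outcomes with min(X, Y) ≥ 2: (2,2), (2,3), (2,4), (3,2), (3,3), (3,4), (4,2), (4,3), (4,4), each with probability 1/16.
E[min(X, Y) | min(X, Y) ≥ 2] = (2 + 2 + 2 + 2 + 3 + 3 + 2 + 3 + 4) / 9 = 23/9.

23/9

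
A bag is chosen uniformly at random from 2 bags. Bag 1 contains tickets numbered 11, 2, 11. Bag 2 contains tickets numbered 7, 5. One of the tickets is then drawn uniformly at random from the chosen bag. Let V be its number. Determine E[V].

7

E[V | bag 1] = (11+2+11)/3 = 8.
E[V | bag 2] = (7+5)/2 = 6.
E[V] = (1/2)·(8) + (1/2)·(6) = 7.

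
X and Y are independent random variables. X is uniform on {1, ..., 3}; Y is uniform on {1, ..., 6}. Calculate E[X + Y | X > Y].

4

Outcomes with X > Y: (2,1), (3,1), (3,2), each with probability 1/18.
E[X + Y | X > Y] = (3 + 4 + 5) / 3 = 4.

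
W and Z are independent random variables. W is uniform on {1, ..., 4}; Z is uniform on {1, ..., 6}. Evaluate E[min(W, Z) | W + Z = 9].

P(W + Z = 9) = 1/12.
Summing min(W,Z)·P(x,y) over outcomes with W + Z = 9 gives 7/24.
E[min(W, Z) | W + Z = 9] = (7/24) / (1/12) = 7/2.

7/2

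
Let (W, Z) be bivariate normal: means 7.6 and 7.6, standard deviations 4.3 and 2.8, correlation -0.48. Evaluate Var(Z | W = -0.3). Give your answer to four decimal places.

The conditional variance in a bivariate normal is σ_Z²(1 − ρ²), independent of x.
Var(Z | W=-0.3) = (2.8)²·(1 − (-0.48)²) = 7.84·0.7696 = 6.0337.

6.0337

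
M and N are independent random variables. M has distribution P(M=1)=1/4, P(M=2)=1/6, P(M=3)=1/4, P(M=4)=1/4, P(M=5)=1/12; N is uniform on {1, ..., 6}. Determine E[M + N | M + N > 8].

19/2

P(M + N > 8) = 1/6.
Summing (M+N)·P(x,y) over outcomes with M + N > 8 gives 19/12.
E[M + N | M + N > 8] = (19/12) / (1/6) = 19/2.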